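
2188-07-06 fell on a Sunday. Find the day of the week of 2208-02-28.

Sunday

Day-of-year of July 6, 2188: 188.
Day-of-year of February 28, 2208: 59.
2188 has 366 days, so 366 − 188 = 178 days remain in 2188.
Full years 2189–2207: 16 common + 3 leap = 16×365 + 3×366 = 6938 days.
Total: 178 + 6938 + 59 = 7175 days.
7175 is a multiple of 7, so 2208-02-28 falls on the same weekday: Sunday.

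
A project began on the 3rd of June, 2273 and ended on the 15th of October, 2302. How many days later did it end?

Day-of-year of June 3, 2273: 154.
Day-of-year of October 15, 2302: 288.
2273 has 365 days, so 365 − 154 = 211 days remain in 2273.
Full years 2274–2301: 22 common + 6 leap = 22×365 + 6×366 = 10226 days.
Total: 211 + 10226 + 288 = 10725 days.

10725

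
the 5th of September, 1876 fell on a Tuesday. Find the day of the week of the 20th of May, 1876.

Saturday

Count forward from the earlier date (May 20, 1876) to the later (September 5, 1876):
May 1876: 31 − 20 = 11 days remain.
Then June (30), July (31), August (31): 30 + 31 + 31 = 92 days.
September 1–5, 1876: 5 days.
Total: 11 + 92 + 5 = 108 days.
108 mod 7 = 3, so 3 days before Tuesday is Saturday.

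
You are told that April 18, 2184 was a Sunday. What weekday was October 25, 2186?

Wednesday

Day-of-year of April 18, 2184: 109.
Day-of-year of October 25, 2186: 298.
2184 has 366 days, so 366 − 109 = 257 days remain in 2184.
Full years: 2185: 365. Sum = 365.
Total: 257 + 365 + 298 = 920 days.
920 mod 7 = 3, so 3 days after Sunday is Wednesday.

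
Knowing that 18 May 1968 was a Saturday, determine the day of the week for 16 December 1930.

Tuesday

Count forward from the earlier date (December 16, 1930) to the later (May 18, 1968):
Day-of-year of December 16, 1930: 350.
Day-of-year of May 18, 1968: 139.
1930 has 365 days, so 365 − 350 = 15 days remain in 1930.
Full years 1931–1967: 28 common + 9 leap = 28×365 + 9×366 = 13514 days.
Total: 15 + 13514 + 139 = 13668 days.
13668 mod 7 = 4, so 4 days before Saturday is Tuesday.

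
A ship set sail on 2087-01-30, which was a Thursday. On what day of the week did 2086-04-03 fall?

Wednesday

Count forward from the earlier date (April 3, 2086) to the later (January 30, 2087):
April 2086: 30 − 3 = 27 days remain.
Then May (31), June (30), July (31), August (31), September (30), October (31), November (30), December (31): 31 + 30 + 31 + 31 + 30 + 31 + 30 + 31 = 245 days.
January 1–30, 2087: 30 days.
Total: 27 + 245 + 30 = 302 days.
302 mod 7 = 1, so 1 day before Thursday is Wednesday.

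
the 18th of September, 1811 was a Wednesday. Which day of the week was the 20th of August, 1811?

Tuesday

Count forward from the earlier date (August 20, 1811) to the later (September 18, 1811):
August 1811: 31 − 20 = 11 days remain.
September 1–18, 1811: 18 days.
Total: 11 + 18 = 29 days.
29 mod 7 = 1, so 1 day before Wednesday is Tuesday.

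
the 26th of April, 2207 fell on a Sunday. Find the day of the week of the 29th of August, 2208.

Monday

April 26, 2207 → April 26, 2208: 366 days (2208 is a leap year).
April 2208: 30 − 26 = 4 days remain.
Then May (31), June (30), July (31): 31 + 30 + 31 = 92 days.
August 1–29, 2208: 29 days.
Residual: 125 days.
Total: 491 days.
491 mod 7 = 1, so 1 day after Sunday is Monday.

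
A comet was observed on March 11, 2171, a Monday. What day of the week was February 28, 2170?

Count forward from the earlier date (February 28, 2170) to the later (March 11, 2171):
February 2170: 28 − 28 = 0 days remain (2170 is not a leap year, so February has 28 days).
Then 12 full months totalling 365 days.
March 1–11, 2171: 11 days.
Total: 0 + 365 + 11 = 376 days.
376 mod 7 = 5, so 5 days before Monday is Wednesday.

Wednesday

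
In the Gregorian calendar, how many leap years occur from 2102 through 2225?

30

Years divisible by 4: 2104, 2108, …, 2224 — 31 in all.
Of these, 2200 is divisible by 100 but not 400, so not leap.
Leap years: 31 − 1 = 30.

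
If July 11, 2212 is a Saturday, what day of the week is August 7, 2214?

Sunday

July 2212: 31 − 11 = 20 days remain.
Then 24 full months totalling 730 days.
August 1–7, 2214: 7 days.
Total: 20 + 730 + 7 = 757 days.
757 mod 7 = 1, so 1 day after Saturday is Sunday.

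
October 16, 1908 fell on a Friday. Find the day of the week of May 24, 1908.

Sunday

Count forward from the earlier date (May 24, 1908) to the later (October 16, 1908):
May 1908: 31 − 24 = 7 days remain.
Then June (30), July (31), August (31), September (30): 30 + 31 + 31 + 30 = 122 days.
October 1–16, 1908: 16 days.
Total: 7 + 122 + 16 = 145 days.
145 mod 7 = 5, so 5 days before Friday is Sunday.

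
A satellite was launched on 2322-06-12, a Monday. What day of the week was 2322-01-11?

Wednesday

Count forward from the earlier date (January 11, 2322) to the later (June 12, 2322):
January 2322: 31 − 11 = 20 days remain.
Then February 2322 (28), March (31), April (30), May (31): 28 + 31 + 30 + 31 = 120 days.
June 1–12, 2322: 12 days.
Total: 20 + 120 + 12 = 152 days.
152 mod 7 = 5, so 5 days before Monday is Wednesday.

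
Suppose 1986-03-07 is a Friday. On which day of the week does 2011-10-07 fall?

From March 7, 1986 to March 7, 2011: 25 years, of which 6 contain a Feb 29 — 19×365 + 6×366 = 9131 days.
(2000 is a leap year (divisible by 400).)
March 2011: 31 − 7 = 24 days remain.
Then April (30), May (31), June (30), July (31), August (31), September (30): 30 + 31 + 30 + 31 + 31 + 30 = 183 days.
October 1–7, 2011: 7 days.
Residual: 214 days.
Total: 9345 days.
9345 is a multiple of 7, so 2011-10-07 falls on the same weekday: Friday.

Friday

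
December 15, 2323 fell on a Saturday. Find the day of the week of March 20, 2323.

Tuesday

Count forward from the earlier date (March 20, 2323) to the later (December 15, 2323):
March 2323: 31 − 20 = 11 days remain.
Then April (30), May (31), June (30), July (31), August (31), September (30), October (31), November (30): 30 + 31 + 30 + 31 + 31 + 30 + 31 + 30 = 244 days.
December 1–15, 2323: 15 days.
Total: 11 + 244 + 15 = 270 days.
270 mod 7 = 4, so 4 days before Saturday is Tuesday.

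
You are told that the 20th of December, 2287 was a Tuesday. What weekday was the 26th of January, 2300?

Day-of-year of December 20, 2287: 354.
Day-of-year of January 26, 2300: 26.
2287 has 365 days, so 365 − 354 = 11 days remain in 2287.
Full years 2288–2299: 9 common + 3 leap = 9×365 + 3×366 = 4383 days.
Total: 11 + 4383 + 26 = 4420 days.
4420 mod 7 = 3, so 3 days after Tuesday is Friday.

Friday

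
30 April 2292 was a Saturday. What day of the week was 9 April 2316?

Sunday

Day-of-year of April 30, 2292: 121.
Day-of-year of April 9, 2316: 100.
2292 has 366 days, so 366 − 121 = 245 days remain in 2292.
Full years 2293–2315: 19 common + 4 leap = 19×365 + 4×366 = 8399 days.
Total: 245 + 8399 + 100 = 8744 days.
8744 mod 7 = 1, so 1 day after Saturday is Sunday.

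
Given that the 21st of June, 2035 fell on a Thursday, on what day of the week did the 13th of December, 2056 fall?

Wednesday

Day-of-year of June 21, 2035: 172.
Day-of-year of December 13, 2056: 348.
2035 has 365 days, so 365 − 172 = 193 days remain in 2035.
Full years 2036–2055: 15 common + 5 leap = 15×365 + 5×366 = 7305 days.
Total: 193 + 7305 + 348 = 7846 days.
7846 mod 7 = 6, so 6 days after Thursday is Wednesday.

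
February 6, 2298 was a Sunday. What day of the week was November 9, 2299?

February 6, 2298 → February 6, 2299: 365 days.
February 2299: 28 − 6 = 22 days remain (2299 is not a leap year, so February has 28 days).
Then March (31), April (30), May (31), June (30), July (31), August (31), September (30), October (31): 31 + 30 + 31 + 30 + 31 + 31 + 30 + 31 = 245 days.
November 1–9, 2299: 9 days.
Residual: 276 days.
Total: 641 days.
641 mod 7 = 4, so 4 days after Sunday is Thursday.

Thursday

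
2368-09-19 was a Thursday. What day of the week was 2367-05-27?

Saturday

Count forward from the earlier date (May 27, 2367) to the later (September 19, 2368):
May 2367: 31 − 27 = 4 days remain.
Then 15 full months totalling 458 days.
September 1–19, 2368: 19 days.
Total: 4 + 458 + 19 = 481 days.
481 mod 7 = 5, so 5 days before Thursday is Saturday.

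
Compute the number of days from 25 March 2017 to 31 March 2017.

Within March 2017: 31 − 25 = 6 days.

6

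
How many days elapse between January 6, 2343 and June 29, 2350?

From January 6, 2343 to January 6, 2350: 7 years, of which 2 contain a Feb 29 — 5×365 + 2×366 = 2557 days.
January 2350: 31 − 6 = 25 days remain.
Then February 2350 (28), March (31), April (30), May (31): 28 + 31 + 30 + 31 = 120 days.
June 1–29, 2350: 29 days.
Residual: 174 days.
Total: 2731 days.

2731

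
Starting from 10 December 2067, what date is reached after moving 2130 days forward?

9 October 2073

Count 2130 days after December 10, 2067:
Day-of-year of December 10, 2067: 344.
Day-of-year of October 9, 2073: 282.
2067 has 365 days, so 365 − 344 = 21 days remain in 2067.
Full years: 2068: 366; 2069: 365; 2070: 365; 2071: 365; 2072: 366. Sum = 1827.
Total: 21 + 1827 + 282 = 2130 days.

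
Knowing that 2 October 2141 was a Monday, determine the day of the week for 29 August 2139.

Saturday

Count forward from the earlier date (August 29, 2139) to the later (October 2, 2141):
August 29, 2139 → August 29, 2140: 366 days (2140 is a leap year).
August 29, 2140 → August 29, 2141: 365 days.
August 2141: 31 − 29 = 2 days remain.
Then September (30): 30 days.
October 1–2, 2141: 2 days.
Residual: 34 days.
Total: 765 days.
765 mod 7 = 2, so 2 days before Monday is Saturday.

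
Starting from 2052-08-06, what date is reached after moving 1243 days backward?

2049-03-12

Count 1243 days before August 6, 2052:
Day-of-year of March 12, 2049: 71.
Day-of-year of August 6, 2052: 219.
2049 has 365 days, so 365 − 71 = 294 days remain in 2049.
Full years: 2050: 365; 2051: 365. Sum = 730.
Total: 294 + 730 + 219 = 1243 days.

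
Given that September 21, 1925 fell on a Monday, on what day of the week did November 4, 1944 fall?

Saturday

Day-of-year of September 21, 1925: 264.
Day-of-year of November 4, 1944: 309.
1925 has 365 days, so 365 − 264 = 101 days remain in 1925.
Full years 1926–1943: 14 common + 4 leap = 14×365 + 4×366 = 6574 days.
Total: 101 + 6574 + 309 = 6984 days.
6984 mod 7 = 5, so 5 days after Monday is Saturday.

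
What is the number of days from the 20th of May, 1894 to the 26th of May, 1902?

From May 20, 1894 to May 20, 1902: 8 years, of which 1 contains a Feb 29 — 7×365 + 1×366 = 2921 days.
(1900 is not a leap year (divisible by 100 but not 400).)
Within May 1902: 26 − 20 = 6 days.
Total: 2927 days.

2927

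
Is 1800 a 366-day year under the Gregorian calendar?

No

1800 is not a leap year (divisible by 100 but not 400).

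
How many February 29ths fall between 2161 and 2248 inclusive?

21

Years divisible by 4: 2164, 2168, …, 2248 — 22 in all.
Of these, 2200 is divisible by 100 but not 400, so not leap.
Leap years: 22 − 1 = 21.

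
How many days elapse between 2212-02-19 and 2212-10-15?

239

February 2212: 29 − 19 = 10 days remain (2212 is a leap year, so February has 29 days).
Then March (31), April (30), May (31), June (30), July (31), August (31), September (30): 31 + 30 + 31 + 30 + 31 + 31 + 30 = 214 days.
October 1–15, 2212: 15 days.
Total: 10 + 214 + 15 = 239 days.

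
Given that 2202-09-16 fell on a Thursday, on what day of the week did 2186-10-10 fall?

Count forward from the earlier date (October 10, 2186) to the later (September 16, 2202):
Day-of-year of October 10, 2186: 283.
Day-of-year of September 16, 2202: 259.
2186 has 365 days, so 365 − 283 = 82 days remain in 2186.
Full years 2187–2201: 12 common + 3 leap = 12×365 + 3×366 = 5478 days.
Total: 82 + 5478 + 259 = 5819 days.
5819 mod 7 = 2, so 2 days before Thursday is Tuesday.

Tuesday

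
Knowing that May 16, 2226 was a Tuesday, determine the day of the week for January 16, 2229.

Friday

May 16, 2226 → May 16, 2227: 365 days.
May 16, 2227 → May 16, 2228: 366 days (2228 is a leap year).
May 2228: 31 − 16 = 15 days remain.
Then June (30), July (31), August (31), September (30), October (31), November (30), December (31): 30 + 31 + 31 + 30 + 31 + 30 + 31 = 214 days.
January 1–16, 2229: 16 days.
Residual: 245 days.
Total: 976 days.
976 mod 7 = 3, so 3 days after Tuesday is Friday.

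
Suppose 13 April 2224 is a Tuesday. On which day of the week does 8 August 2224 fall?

April 2224: 30 − 13 = 17 days remain.
Then May (31), June (30), July (31): 31 + 30 + 31 = 92 days.
August 1–8, 2224: 8 days.
Total: 17 + 92 + 8 = 117 days.
117 mod 7 = 5, so 5 days after Tuesday is Sunday.

Sunday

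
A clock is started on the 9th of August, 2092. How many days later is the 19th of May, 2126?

From August 9, 2092 to August 9, 2125: 33 years, of which 7 contain a Feb 29 — 26×365 + 7×366 = 12052 days.
(2100 is not a leap year (divisible by 100 but not 400).)
August 2125: 31 − 9 = 22 days remain.
Then September (30), October (31), November (30), December (31), January (31), February 2126 (28), March (31), April (30): 30 + 31 + 30 + 31 + 31 + 28 + 31 + 30 = 242 days.
May 1–19, 2126: 19 days.
Residual: 283 days.
Total: 12335 days.

12335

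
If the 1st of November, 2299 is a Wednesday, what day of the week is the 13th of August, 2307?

Tuesday

Day-of-year of November 1, 2299: 305.
Day-of-year of August 13, 2307: 225.
2299 has 365 days, so 365 − 305 = 60 days remain in 2299.
Full years 2300–2306: 6 common + 1 leap = 6×365 + 1×366 = 2556 days.
Total: 60 + 2556 + 225 = 2841 days.
2841 mod 7 = 6, so 6 days after Wednesday is Tuesday.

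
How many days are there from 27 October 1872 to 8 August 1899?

Day-of-year of October 27, 1872: 301.
Day-of-year of August 8, 1899: 220.
1872 has 366 days, so 366 − 301 = 65 days remain in 1872.
Full years 1873–1898: 20 common + 6 leap = 20×365 + 6×366 = 9496 days.
Total: 65 + 9496 + 220 = 9781 days.

9781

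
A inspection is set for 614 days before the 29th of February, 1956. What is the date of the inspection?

the 25th of June, 1954

Count 614 days before February 29, 1956:
June 1954: 30 − 25 = 5 days remain.
Then 19 full months totalling 580 days.
February 1–29, 1956: 29 days (1956 is a leap year).
Total: 5 + 580 + 29 = 614 days.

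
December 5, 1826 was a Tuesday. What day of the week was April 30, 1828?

December 5, 1826 → December 5, 1827: 365 days.
December 1827: 31 − 5 = 26 days remain.
Then January (31), February 1828 (29), March (31): 31 + 29 + 31 = 91 days.
April 1–30, 1828: 30 days.
Residual: 147 days.
Total: 512 days.
512 mod 7 = 1, so 1 day after Tuesday is Wednesday.

Wednesday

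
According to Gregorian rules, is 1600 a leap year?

Yes

1600 is a leap year (divisible by 400).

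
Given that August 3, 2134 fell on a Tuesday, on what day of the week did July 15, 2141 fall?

August 3, 2134 → August 3, 2135: 365 days.
August 3, 2135 → August 3, 2136: 366 days (2136 is a leap year).
August 3, 2136 → August 3, 2137: 365 days.
August 3, 2137 → August 3, 2138: 365 days.
August 3, 2138 → August 3, 2139: 365 days.
August 3, 2139 → August 3, 2140: 366 days (2140 is a leap year).
August 2140: 31 − 3 = 28 days remain.
Then 10 full months totalling 303 days.
July 1–15, 2141: 15 days.
Residual: 346 days.
Total: 2538 days.
2538 mod 7 = 4, so 4 days after Tuesday is Saturday.

Saturday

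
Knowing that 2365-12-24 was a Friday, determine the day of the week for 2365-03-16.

Count forward from the earlier date (March 16, 2365) to the later (December 24, 2365):
March 2365: 31 − 16 = 15 days remain.
Then April (30), May (31), June (30), July (31), August (31), September (30), October (31), November (30): 30 + 31 + 30 + 31 + 31 + 30 + 31 + 30 = 244 days.
December 1–24, 2365: 24 days.
Total: 15 + 244 + 24 = 283 days.
283 mod 7 = 3, so 3 days before Friday is Tuesday.

Tuesday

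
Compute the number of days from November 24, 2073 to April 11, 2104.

11095

From November 24, 2073 to November 24, 2103: 30 years, of which 6 contain a Feb 29 — 24×365 + 6×366 = 10956 days.
(2100 is not a leap year (divisible by 100 but not 400).)
November 2103: 30 − 24 = 6 days remain.
Then December (31), January (31), February 2104 (29), March (31): 31 + 31 + 29 + 31 = 122 days.
April 1–11, 2104: 11 days.
Residual: 139 days.
Total: 11095 days.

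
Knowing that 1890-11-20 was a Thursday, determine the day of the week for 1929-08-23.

From November 20, 1890 to November 20, 1928: 38 years, of which 9 contain a Feb 29 — 29×365 + 9×366 = 13879 days.
(1900 is not a leap year (divisible by 100 but not 400).)
November 1928: 30 − 20 = 10 days remain.
Then December (31), January (31), February 1929 (28), March (31), April (30), May (31), June (30), July (31): 31 + 31 + 28 + 31 + 30 + 31 + 30 + 31 = 243 days.
August 1–23, 1929: 23 days.
Residual: 276 days.
Total: 14155 days.
14155 mod 7 = 1, so 1 day after Thursday is Friday.

Friday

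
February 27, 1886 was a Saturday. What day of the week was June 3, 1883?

Count forward from the earlier date (June 3, 1883) to the later (February 27, 1886):
Day-of-year of June 3, 1883: 154.
Day-of-year of February 27, 1886: 58.
1883 has 365 days, so 365 − 154 = 211 days remain in 1883.
Full years: 1884: 366; 1885: 365. Sum = 731.
Total: 211 + 731 + 58 = 1000 days.
1000 mod 7 = 6, so 6 days before Saturday is Sunday.

Sunday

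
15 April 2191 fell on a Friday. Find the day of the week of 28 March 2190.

Count forward from the earlier date (March 28, 2190) to the later (April 15, 2191):
March 2190: 31 − 28 = 3 days remain.
Then 12 full months totalling 365 days.
April 1–15, 2191: 15 days.
Total: 3 + 365 + 15 = 383 days.
383 mod 7 = 5, so 5 days before Friday is Sunday.

Sunday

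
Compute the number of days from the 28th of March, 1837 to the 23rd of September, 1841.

1640

Day-of-year of March 28, 1837: 87.
Day-of-year of September 23, 1841: 266.
1837 has 365 days, so 365 − 87 = 278 days remain in 1837.
Full years: 1838: 365; 1839: 365; 1840: 366. Sum = 1096.
Total: 278 + 1096 + 266 = 1640 days.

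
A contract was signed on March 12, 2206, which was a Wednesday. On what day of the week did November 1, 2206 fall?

March 2206: 31 − 12 = 19 days remain.
Then April (30), May (31), June (30), July (31), August (31), September (30), October (31): 30 + 31 + 30 + 31 + 31 + 30 + 31 = 214 days.
November 1, 2206: 1 day.
Total: 19 + 214 + 1 = 234 days.
234 mod 7 = 3, so 3 days after Wednesday is Saturday.

Saturday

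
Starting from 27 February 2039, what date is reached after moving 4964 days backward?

26 July 2025

Count 4964 days before February 27, 2039:
From July 26, 2025 to July 26, 2038: 13 years, of which 3 contain a Feb 29 — 10×365 + 3×366 = 4748 days.
July 2038: 31 − 26 = 5 days remain.
Then August (31), September (30), October (31), November (30), December (31), January (31): 31 + 30 + 31 + 30 + 31 + 31 = 184 days.
February 1–27, 2039: 27 days (2039 is not a leap year).
Residual: 216 days.
Total: 4964 days.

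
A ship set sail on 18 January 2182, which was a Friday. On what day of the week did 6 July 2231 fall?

Wednesday

From January 18, 2182 to January 18, 2231: 49 years, of which 11 contain a Feb 29 — 38×365 + 11×366 = 17896 days.
(2200 is not a leap year (divisible by 100 but not 400).)
January 2231: 31 − 18 = 13 days remain.
Then February 2231 (28), March (31), April (30), May (31), June (30): 28 + 31 + 30 + 31 + 30 = 150 days.
July 1–6, 2231: 6 days.
Residual: 169 days.
Total: 18065 days.
18065 mod 7 = 5, so 5 days after Friday is Wednesday.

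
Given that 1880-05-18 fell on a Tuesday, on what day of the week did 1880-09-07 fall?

Tuesday

May 1880: 31 − 18 = 13 days remain.
Then June (30), July (31), August (31): 30 + 31 + 31 = 92 days.
September 1–7, 1880: 7 days.
Total: 13 + 92 + 7 = 112 days.
112 is a multiple of 7, so 1880-09-07 falls on the same weekday: Tuesday.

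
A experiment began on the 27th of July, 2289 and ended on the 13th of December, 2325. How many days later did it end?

Day-of-year of July 27, 2289: 208.
Day-of-year of December 13, 2325: 347.
2289 has 365 days, so 365 − 208 = 157 days remain in 2289.
Full years 2290–2324: 27 common + 8 leap = 27×365 + 8×366 = 12783 days.
Total: 157 + 12783 + 347 = 13287 days.

13287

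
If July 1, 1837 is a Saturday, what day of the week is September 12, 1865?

From July 1, 1837 to July 1, 1865: 28 years, of which 7 contain a Feb 29 — 21×365 + 7×366 = 10227 days.
July 1865: 31 − 1 = 30 days remain.
Then August (31): 31 days.
September 1–12, 1865: 12 days.
Residual: 73 days.
Total: 10300 days.
10300 mod 7 = 3, so 3 days after Saturday is Tuesday.

Tuesday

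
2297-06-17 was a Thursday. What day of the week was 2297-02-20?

Saturday

Count forward from the earlier date (February 20, 2297) to the later (June 17, 2297):
February 2297: 28 − 20 = 8 days remain (2297 is not a leap year, so February has 28 days).
Then March (31), April (30), May (31): 31 + 30 + 31 = 92 days.
June 1–17, 2297: 17 days.
Total: 8 + 92 + 17 = 117 days.
117 mod 7 = 5, so 5 days before Thursday is Saturday.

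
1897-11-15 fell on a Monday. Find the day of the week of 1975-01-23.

Day-of-year of November 15, 1897: 319.
Day-of-year of January 23, 1975: 23.
1897 has 365 days, so 365 − 319 = 46 days remain in 1897.
Full years 1898–1974: 59 common + 18 leap = 59×365 + 18×366 = 28123 days.
Total: 46 + 28123 + 23 = 28192 days.
28192 mod 7 = 3, so 3 days after Monday is Thursday.

Thursday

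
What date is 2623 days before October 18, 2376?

August 13, 2369

Count 2623 days before October 18, 2376:
Day-of-year of August 13, 2369: 225.
Day-of-year of October 18, 2376: 292.
2369 has 365 days, so 365 − 225 = 140 days remain in 2369.
Full years: 2370: 365; 2371: 365; 2372: 366; 2373: 365; 2374: 365; 2375: 365. Sum = 2191.
Total: 140 + 2191 + 292 = 2623 days.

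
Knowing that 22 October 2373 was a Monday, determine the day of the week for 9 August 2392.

Day-of-year of October 22, 2373: 295.
Day-of-year of August 9, 2392: 222.
2373 has 365 days, so 365 − 295 = 70 days remain in 2373.
Full years 2374–2391: 14 common + 4 leap = 14×365 + 4×366 = 6574 days.
Total: 70 + 6574 + 222 = 6866 days.
6866 mod 7 = 6, so 6 days after Monday is Sunday.

Sunday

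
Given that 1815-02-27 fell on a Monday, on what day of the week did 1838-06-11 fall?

Monday

From February 27, 1815 to February 27, 1838: 23 years, of which 6 contain a Feb 29 — 17×365 + 6×366 = 8401 days.
February 1838: 28 − 27 = 1 day remains (1838 is not a leap year, so February has 28 days).
Then March (31), April (30), May (31): 31 + 30 + 31 = 92 days.
June 1–11, 1838: 11 days.
Residual: 104 days.
Total: 8505 days.
8505 is a multiple of 7, so 1838-06-11 falls on the same weekday: Monday.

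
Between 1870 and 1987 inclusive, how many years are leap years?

Years divisible by 4: 1872, 1876, …, 1984 — 29 in all.
Of these, 1900 is divisible by 100 but not 400, so not leap.
Leap years: 29 − 1 = 28.

28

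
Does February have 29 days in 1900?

1900 is not a leap year (divisible by 100 but not 400).

No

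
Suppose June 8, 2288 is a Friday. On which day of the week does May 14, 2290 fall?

Wednesday

June 8, 2288 → June 8, 2289: 365 days.
June 2289: 30 − 8 = 22 days remain.
Then 10 full months totalling 304 days.
May 1–14, 2290: 14 days.
Residual: 340 days.
Total: 705 days.
705 mod 7 = 5, so 5 days after Friday is Wednesday.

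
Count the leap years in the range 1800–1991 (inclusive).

46

Years divisible by 4: 1800, 1804, …, 1988 — 48 in all.
Of these, 1800, 1900 are divisible by 100 but not 400, so not leap.
Leap years: 48 − 2 = 46.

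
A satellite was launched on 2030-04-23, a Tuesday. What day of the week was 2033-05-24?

Day-of-year of April 23, 2030: 113.
Day-of-year of May 24, 2033: 144.
2030 has 365 days, so 365 − 113 = 252 days remain in 2030.
Full years: 2031: 365; 2032: 366. Sum = 731.
Total: 252 + 731 + 144 = 1127 days.
1127 is a multiple of 7, so 2033-05-24 falls on the same weekday: Tuesday.

Tuesday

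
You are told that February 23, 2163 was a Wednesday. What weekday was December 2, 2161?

Count forward from the earlier date (December 2, 2161) to the later (February 23, 2163):
December 2161: 31 − 2 = 29 days remain.
Then 13 full months totalling 396 days.
February 1–23, 2163: 23 days (2163 is not a leap year).
Total: 29 + 396 + 23 = 448 days.
448 is a multiple of 7, so December 2, 2161 falls on the same weekday: Wednesday.

Wednesday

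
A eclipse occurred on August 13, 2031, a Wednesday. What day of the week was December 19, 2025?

Friday

Count forward from the earlier date (December 19, 2025) to the later (August 13, 2031):
December 19, 2025 → December 19, 2026: 365 days.
December 19, 2026 → December 19, 2027: 365 days.
December 19, 2027 → December 19, 2028: 366 days (2028 is a leap year).
December 19, 2028 → December 19, 2029: 365 days.
December 19, 2029 → December 19, 2030: 365 days.
December 2030: 31 − 19 = 12 days remain.
Then January (31), February 2031 (28), March (31), April (30), May (31), June (30), July (31): 31 + 28 + 31 + 30 + 31 + 30 + 31 = 212 days.
August 1–13, 2031: 13 days.
Residual: 237 days.
Total: 2063 days.
2063 mod 7 = 5, so 5 days before Wednesday is Friday.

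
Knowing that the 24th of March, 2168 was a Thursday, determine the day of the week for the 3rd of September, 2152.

Sunday

Count forward from the earlier date (September 3, 2152) to the later (March 24, 2168):
From September 3, 2152 to September 3, 2167: 15 years, of which 3 contain a Feb 29 — 12×365 + 3×366 = 5478 days.
September 2167: 30 − 3 = 27 days remain.
Then October (31), November (30), December (31), January (31), February 2168 (29): 31 + 30 + 31 + 31 + 29 = 152 days.
March 1–24, 2168: 24 days.
Residual: 203 days.
Total: 5681 days.
5681 mod 7 = 4, so 4 days before Thursday is Sunday.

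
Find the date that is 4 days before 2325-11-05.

2325-11-01

Count 4 days before November 5, 2325:
Within November 2325: 5 − 1 = 4 days.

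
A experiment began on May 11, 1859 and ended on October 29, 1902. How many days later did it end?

From May 11, 1859 to May 11, 1902: 43 years, of which 10 contain a Feb 29 — 33×365 + 10×366 = 15705 days.
(1900 is not a leap year (divisible by 100 but not 400).)
May 1902: 31 − 11 = 20 days remain.
Then June (30), July (31), August (31), September (30): 30 + 31 + 31 + 30 = 122 days.
October 1–29, 1902: 29 days.
Residual: 171 days.
Total: 15876 days.

15876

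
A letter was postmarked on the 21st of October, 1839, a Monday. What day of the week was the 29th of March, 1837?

Wednesday

Count forward from the earlier date (March 29, 1837) to the later (October 21, 1839):
Day-of-year of March 29, 1837: 88.
Day-of-year of October 21, 1839: 294.
1837 has 365 days, so 365 − 88 = 277 days remain in 1837.
Full years: 1838: 365. Sum = 365.
Total: 277 + 365 + 294 = 936 days.
936 mod 7 = 5, so 5 days before Monday is Wednesday.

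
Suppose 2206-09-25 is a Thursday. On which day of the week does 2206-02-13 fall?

Count forward from the earlier date (February 13, 2206) to the later (September 25, 2206):
February 2206: 28 − 13 = 15 days remain (2206 is not a leap year, so February has 28 days).
Then March (31), April (30), May (31), June (30), July (31), August (31): 31 + 30 + 31 + 30 + 31 + 31 = 184 days.
September 1–25, 2206: 25 days.
Total: 15 + 184 + 25 = 224 days.
224 is a multiple of 7, so 2206-02-13 falls on the same weekday: Thursday.

Thursday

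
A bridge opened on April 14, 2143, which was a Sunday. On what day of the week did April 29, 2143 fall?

Monday

Within April 2143: 29 − 14 = 15 days.
15 mod 7 = 1, so 1 day after Sunday is Monday.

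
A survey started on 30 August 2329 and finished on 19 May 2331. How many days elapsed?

627

August 30, 2329 → August 30, 2330: 365 days.
August 2330: 31 − 30 = 1 day remains.
Then September (30), October (31), November (30), December (31), January (31), February 2331 (28), March (31), April (30): 30 + 31 + 30 + 31 + 31 + 28 + 31 + 30 = 242 days.
May 1–19, 2331: 19 days.
Residual: 262 days.
Total: 627 days.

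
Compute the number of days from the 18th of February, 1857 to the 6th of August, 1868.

From February 18, 1857 to February 18, 1868: 11 years, of which 2 contain a Feb 29 — 9×365 + 2×366 = 4017 days.
February 1868: 29 − 18 = 11 days remain (1868 is a leap year, so February has 29 days).
Then March (31), April (30), May (31), June (30), July (31): 31 + 30 + 31 + 30 + 31 = 153 days.
August 1–6, 1868: 6 days.
Residual: 170 days.
Total: 4187 days.

4187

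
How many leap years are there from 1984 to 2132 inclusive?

37

Years divisible by 4: 1984, 1988, …, 2132 — 38 in all.
Of these, 2100 is divisible by 100 but not 400, so not leap.
2000 is divisible by 400, so still leap.
Leap years: 38 − 1 = 37.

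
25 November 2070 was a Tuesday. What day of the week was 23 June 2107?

Day-of-year of November 25, 2070: 329.
Day-of-year of June 23, 2107: 174.
2070 has 365 days, so 365 − 329 = 36 days remain in 2070.
Full years 2071–2106: 28 common + 8 leap = 28×365 + 8×366 = 13148 days.
Total: 36 + 13148 + 174 = 13358 days.
13358 mod 7 = 2, so 2 days after Tuesday is Thursday.

Thursday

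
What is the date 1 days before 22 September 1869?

21 September 1869

Count 1 days before September 22, 1869:
Within September 1869: 22 − 21 = 1 day.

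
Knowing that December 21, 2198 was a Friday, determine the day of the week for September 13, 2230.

From December 21, 2198 to December 21, 2229: 31 years, of which 7 contain a Feb 29 — 24×365 + 7×366 = 11322 days.
(2200 is not a leap year (divisible by 100 but not 400).)
December 2229: 31 − 21 = 10 days remain.
Then January (31), February 2230 (28), March (31), April (30), May (31), June (30), July (31), August (31): 31 + 28 + 31 + 30 + 31 + 30 + 31 + 31 = 243 days.
September 1–13, 2230: 13 days.
Residual: 266 days.
Total: 11588 days.
11588 mod 7 = 3, so 3 days after Friday is Monday.

Monday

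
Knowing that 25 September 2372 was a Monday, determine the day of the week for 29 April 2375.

Tuesday

Day-of-year of September 25, 2372: 269.
Day-of-year of April 29, 2375: 119.
2372 has 366 days, so 366 − 269 = 97 days remain in 2372.
Full years: 2373: 365; 2374: 365. Sum = 730.
Total: 97 + 730 + 119 = 946 days.
946 mod 7 = 1, so 1 day after Monday is Tuesday.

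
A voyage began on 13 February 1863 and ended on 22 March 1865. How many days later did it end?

768

Day-of-year of February 13, 1863: 44.
Day-of-year of March 22, 1865: 81.
1863 has 365 days, so 365 − 44 = 321 days remain in 1863.
Full years: 1864: 366. Sum = 366.
Total: 321 + 366 + 81 = 768 days.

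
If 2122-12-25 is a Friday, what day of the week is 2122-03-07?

Saturday

Count forward from the earlier date (March 7, 2122) to the later (December 25, 2122):
March 2122: 31 − 7 = 24 days remain.
Then April (30), May (31), June (30), July (31), August (31), September (30), October (31), November (30): 30 + 31 + 30 + 31 + 31 + 30 + 31 + 30 = 244 days.
December 1–25, 2122: 25 days.
Total: 24 + 244 + 25 = 293 days.
293 mod 7 = 6, so 6 days before Friday is Saturday.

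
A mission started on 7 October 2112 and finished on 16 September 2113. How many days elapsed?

344

October 2112: 31 − 7 = 24 days remain.
Then 10 full months totalling 304 days.
September 1–16, 2113: 16 days.
Total: 24 + 304 + 16 = 344 days.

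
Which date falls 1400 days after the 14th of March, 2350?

the 12th of January, 2354

Count 1400 days after March 14, 2350:
March 14, 2350 → March 14, 2351: 365 days.
March 14, 2351 → March 14, 2352: 366 days (2352 is a leap year).
March 14, 2352 → March 14, 2353: 365 days.
March 2353: 31 − 14 = 17 days remain.
Then 9 full months totalling 275 days.
January 1–12, 2354: 12 days.
Residual: 304 days.
Total: 1400 days.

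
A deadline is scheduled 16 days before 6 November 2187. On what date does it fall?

21 October 2187

Count 16 days before November 6, 2187:
October 2187: 31 − 21 = 10 days remain.
November 1–6, 2187: 6 days.
Total: 10 + 6 = 16 days.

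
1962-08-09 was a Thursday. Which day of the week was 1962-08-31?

Friday

Within August 1962: 31 − 9 = 22 days.
22 mod 7 = 1, so 1 day after Thursday is Friday.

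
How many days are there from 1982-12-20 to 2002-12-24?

Day-of-year of December 20, 1982: 354.
Day-of-year of December 24, 2002: 358.
1982 has 365 days, so 365 − 354 = 11 days remain in 1982.
Full years 1983–2001: 14 common + 5 leap = 14×365 + 5×366 = 6940 days.
Total: 11 + 6940 + 358 = 7309 days.

7309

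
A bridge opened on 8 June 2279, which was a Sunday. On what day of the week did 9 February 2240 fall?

Sunday

Count forward from the earlier date (February 9, 2240) to the later (June 8, 2279):
Day-of-year of February 9, 2240: 40.
Day-of-year of June 8, 2279: 159.
2240 has 366 days, so 366 − 40 = 326 days remain in 2240.
Full years 2241–2278: 29 common + 9 leap = 29×365 + 9×366 = 13879 days.
Total: 326 + 13879 + 159 = 14364 days.
14364 is a multiple of 7, so 9 February 2240 falls on the same weekday: Sunday.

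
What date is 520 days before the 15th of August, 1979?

the 13th of March, 1978

Count 520 days before August 15, 1979:
March 1978: 31 − 13 = 18 days remain.
Then 16 full months totalling 487 days.
August 1–15, 1979: 15 days.
Total: 18 + 487 + 15 = 520 days.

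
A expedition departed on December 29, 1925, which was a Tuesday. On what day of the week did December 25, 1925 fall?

Friday

Count forward from the earlier date (December 25, 1925) to the later (December 29, 1925):
Within December 1925: 29 − 25 = 4 days.
4 mod 7 = 4, so 4 days before Tuesday is Friday.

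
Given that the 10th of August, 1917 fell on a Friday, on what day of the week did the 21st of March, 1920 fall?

Sunday

Day-of-year of August 10, 1917: 222.
Day-of-year of March 21, 1920: 81.
1917 has 365 days, so 365 − 222 = 143 days remain in 1917.
Full years: 1918: 365; 1919: 365. Sum = 730.
Total: 143 + 730 + 81 = 954 days.
954 mod 7 = 2, so 2 days after Friday is Sunday.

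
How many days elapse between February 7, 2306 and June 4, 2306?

117

February 2306: 28 − 7 = 21 days remain (2306 is not a leap year, so February has 28 days).
Then March (31), April (30), May (31): 31 + 30 + 31 = 92 days.
June 1–4, 2306: 4 days.
Total: 21 + 92 + 4 = 117 days.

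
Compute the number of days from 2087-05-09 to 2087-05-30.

Within May 2087: 30 − 9 = 21 days.

21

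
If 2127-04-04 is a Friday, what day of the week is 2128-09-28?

Tuesday

April 2127: 30 − 4 = 26 days remain.
Then 16 full months totalling 489 days.
September 1–28, 2128: 28 days.
Total: 26 + 489 + 28 = 543 days.
543 mod 7 = 4, so 4 days after Friday is Tuesday.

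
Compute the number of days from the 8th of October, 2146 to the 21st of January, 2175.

Day-of-year of October 8, 2146: 281.
Day-of-year of January 21, 2175: 21.
2146 has 365 days, so 365 − 281 = 84 days remain in 2146.
Full years 2147–2174: 21 common + 7 leap = 21×365 + 7×366 = 10227 days.
Total: 84 + 10227 + 21 = 10332 days.

10332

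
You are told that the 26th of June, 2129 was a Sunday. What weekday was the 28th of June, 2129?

Tuesday

Within June 2129: 28 − 26 = 2 days.
2 mod 7 = 2, so 2 days after Sunday is Tuesday.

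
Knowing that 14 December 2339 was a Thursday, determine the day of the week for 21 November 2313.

Count forward from the earlier date (November 21, 2313) to the later (December 14, 2339):
Day-of-year of November 21, 2313: 325.
Day-of-year of December 14, 2339: 348.
2313 has 365 days, so 365 − 325 = 40 days remain in 2313.
Full years 2314–2338: 19 common + 6 leap = 19×365 + 6×366 = 9131 days.
Total: 40 + 9131 + 348 = 9519 days.
9519 mod 7 = 6, so 6 days before Thursday is Friday.

Friday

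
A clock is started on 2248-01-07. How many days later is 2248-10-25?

January 2248: 31 − 7 = 24 days remain.
Then February 2248 (29), March (31), April (30), May (31), June (30), July (31), August (31), September (30): 29 + 31 + 30 + 31 + 30 + 31 + 31 + 30 = 243 days.
October 1–25, 2248: 25 days.
Total: 24 + 243 + 25 = 292 days.

292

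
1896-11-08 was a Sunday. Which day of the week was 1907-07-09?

Tuesday

Day-of-year of November 8, 1896: 313.
Day-of-year of July 9, 1907: 190.
1896 has 366 days, so 366 − 313 = 53 days remain in 1896.
Full years 1897–1906: 9 common + 1 leap = 9×365 + 1×366 = 3651 days.
Total: 53 + 3651 + 190 = 3894 days.
3894 mod 7 = 2, so 2 days after Sunday is Tuesday.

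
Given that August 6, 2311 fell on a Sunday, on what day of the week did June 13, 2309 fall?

Count forward from the earlier date (June 13, 2309) to the later (August 6, 2311):
Day-of-year of June 13, 2309: 164.
Day-of-year of August 6, 2311: 218.
2309 has 365 days, so 365 − 164 = 201 days remain in 2309.
Full years: 2310: 365. Sum = 365.
Total: 201 + 365 + 218 = 784 days.
784 is a multiple of 7, so June 13, 2309 falls on the same weekday: Sunday.

Sunday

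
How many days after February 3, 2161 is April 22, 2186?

From February 3, 2161 to February 3, 2186: 25 years, of which 6 contain a Feb 29 — 19×365 + 6×366 = 9131 days.
February 2186: 28 − 3 = 25 days remain (2186 is not a leap year, so February has 28 days).
Then March (31): 31 days.
April 1–22, 2186: 22 days.
Residual: 78 days.
Total: 9209 days.

9209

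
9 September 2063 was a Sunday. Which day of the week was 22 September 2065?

September 2063: 30 − 9 = 21 days remain.
Then 23 full months totalling 701 days.
September 1–22, 2065: 22 days.
Total: 21 + 701 + 22 = 744 days.
744 mod 7 = 2, so 2 days after Sunday is Tuesday.

Tuesday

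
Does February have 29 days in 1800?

No

1800 is not a leap year (divisible by 100 but not 400).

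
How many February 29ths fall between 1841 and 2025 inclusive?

45

Years divisible by 4: 1844, 1848, …, 2024 — 46 in all.
Of these, 1900 is divisible by 100 but not 400, so not leap.
2000 is divisible by 400, so still leap.
Leap years: 46 − 1 = 45.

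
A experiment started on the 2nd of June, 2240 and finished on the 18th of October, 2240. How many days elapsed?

138

June 2240: 30 − 2 = 28 days remain.
Then July (31), August (31), September (30): 31 + 31 + 30 = 92 days.
October 1–18, 2240: 18 days.
Total: 28 + 92 + 18 = 138 days.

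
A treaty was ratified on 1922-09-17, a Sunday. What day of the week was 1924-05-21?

Wednesday

Day-of-year of September 17, 1922: 260.
Day-of-year of May 21, 1924: 142.
1922 has 365 days, so 365 − 260 = 105 days remain in 1922.
Full years: 1923: 365. Sum = 365.
Total: 105 + 365 + 142 = 612 days.
612 mod 7 = 3, so 3 days after Sunday is Wednesday.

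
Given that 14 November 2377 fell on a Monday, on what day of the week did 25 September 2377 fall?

Sunday

Count forward from the earlier date (September 25, 2377) to the later (November 14, 2377):
September 2377: 30 − 25 = 5 days remain.
Then October (31): 31 days.
November 1–14, 2377: 14 days.
Total: 5 + 31 + 14 = 50 days.
50 mod 7 = 1, so 1 day before Monday is Sunday.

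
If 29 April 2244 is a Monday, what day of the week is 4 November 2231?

Friday

Count forward from the earlier date (November 4, 2231) to the later (April 29, 2244):
From November 4, 2231 to November 4, 2243: 12 years, of which 3 contain a Feb 29 — 9×365 + 3×366 = 4383 days.
November 2243: 30 − 4 = 26 days remain.
Then December (31), January (31), February 2244 (29), March (31): 31 + 31 + 29 + 31 = 122 days.
April 1–29, 2244: 29 days.
Residual: 177 days.
Total: 4560 days.
4560 mod 7 = 3, so 3 days before Monday is Friday.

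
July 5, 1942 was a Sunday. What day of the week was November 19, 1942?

July 1942: 31 − 5 = 26 days remain.
Then August (31), September (30), October (31): 31 + 30 + 31 = 92 days.
November 1–19, 1942: 19 days.
Total: 26 + 92 + 19 = 137 days.
137 mod 7 = 4, so 4 days after Sunday is Thursday.

Thursday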